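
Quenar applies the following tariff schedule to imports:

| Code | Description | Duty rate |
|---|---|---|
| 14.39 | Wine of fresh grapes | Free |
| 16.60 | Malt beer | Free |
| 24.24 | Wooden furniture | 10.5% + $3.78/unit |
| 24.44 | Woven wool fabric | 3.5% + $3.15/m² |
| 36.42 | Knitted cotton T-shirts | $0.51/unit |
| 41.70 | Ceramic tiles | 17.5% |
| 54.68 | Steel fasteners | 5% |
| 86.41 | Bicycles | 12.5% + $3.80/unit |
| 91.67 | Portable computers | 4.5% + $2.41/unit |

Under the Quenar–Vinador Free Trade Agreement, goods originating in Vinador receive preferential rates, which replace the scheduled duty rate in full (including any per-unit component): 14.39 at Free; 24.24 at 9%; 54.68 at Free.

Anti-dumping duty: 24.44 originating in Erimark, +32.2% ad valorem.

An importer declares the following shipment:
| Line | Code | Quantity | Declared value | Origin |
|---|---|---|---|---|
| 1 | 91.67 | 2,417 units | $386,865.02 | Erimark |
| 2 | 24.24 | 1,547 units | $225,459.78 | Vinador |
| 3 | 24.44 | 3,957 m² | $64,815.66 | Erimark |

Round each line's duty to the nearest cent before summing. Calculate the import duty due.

$79,129.02

Line 1 (91.67, Erimark, 2,417 units, $386,865.02):
Base rate for 91.67 is 4.5% + $2.41/unit.
Duty = $386,865.02 × 4.5% + 2,417 × $2.41 = $23,233.90.
Line 2 (24.24, Vinador, 1,547 units, $225,459.78):
Base rate for 24.24 is 10.5% + $3.78/unit.
Origin Vinador qualifies under the Quenar–Vinador agreement and 24.24 is covered: preferential rate 9% applies instead.
Duty = $225,459.78 × 9% = $20,291.38.
Line 3 (24.44, Erimark, 3,957 m², $64,815.66):
Base rate for 24.44 is 3.5% + $3.15/m².
Additional duty on 24.44 from Erimark: +32.2%. Applied ad valorem rate: 3.5% + 32.2% = 35.7%.
Duty = $64,815.66 × 35.7% + 3,957 × $3.15 = $35,603.74.
Total = $23,233.90 + $20,291.38 + $35,603.74 = $79,129.02.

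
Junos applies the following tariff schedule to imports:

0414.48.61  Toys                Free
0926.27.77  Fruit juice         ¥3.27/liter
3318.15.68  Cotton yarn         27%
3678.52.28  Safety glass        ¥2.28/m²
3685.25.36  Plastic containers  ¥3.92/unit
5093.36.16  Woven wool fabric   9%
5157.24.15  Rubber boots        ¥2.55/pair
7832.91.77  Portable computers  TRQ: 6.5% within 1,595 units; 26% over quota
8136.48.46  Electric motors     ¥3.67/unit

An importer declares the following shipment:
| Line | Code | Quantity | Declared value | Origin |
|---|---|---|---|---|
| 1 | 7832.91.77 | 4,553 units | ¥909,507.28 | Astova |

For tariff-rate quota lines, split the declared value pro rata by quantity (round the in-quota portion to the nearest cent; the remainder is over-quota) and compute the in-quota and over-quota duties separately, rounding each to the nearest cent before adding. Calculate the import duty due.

¥174,341.54

Line 1 (7832.91.77, Astova, 4,553 units, ¥909,507.28):
Code 7832.91.77 is under a tariff-rate quota (threshold 1,595 units). In-quota: 1,595 units at 6.5%; over-quota: 2,958 units at 26%.
Pro-rata value split: in-quota = ¥909,507.28 × 1,595/4,553 = ¥318,617.20; over-quota = ¥909,507.28 − ¥318,617.20 = ¥590,890.08.
In-quota duty = ¥318,617.20 × 6.5% = ¥20,710.12. Over-quota duty = ¥590,890.08 × 26% = ¥153,631.42.
Line duty = ¥20,710.12 + ¥153,631.42 = ¥174,341.54.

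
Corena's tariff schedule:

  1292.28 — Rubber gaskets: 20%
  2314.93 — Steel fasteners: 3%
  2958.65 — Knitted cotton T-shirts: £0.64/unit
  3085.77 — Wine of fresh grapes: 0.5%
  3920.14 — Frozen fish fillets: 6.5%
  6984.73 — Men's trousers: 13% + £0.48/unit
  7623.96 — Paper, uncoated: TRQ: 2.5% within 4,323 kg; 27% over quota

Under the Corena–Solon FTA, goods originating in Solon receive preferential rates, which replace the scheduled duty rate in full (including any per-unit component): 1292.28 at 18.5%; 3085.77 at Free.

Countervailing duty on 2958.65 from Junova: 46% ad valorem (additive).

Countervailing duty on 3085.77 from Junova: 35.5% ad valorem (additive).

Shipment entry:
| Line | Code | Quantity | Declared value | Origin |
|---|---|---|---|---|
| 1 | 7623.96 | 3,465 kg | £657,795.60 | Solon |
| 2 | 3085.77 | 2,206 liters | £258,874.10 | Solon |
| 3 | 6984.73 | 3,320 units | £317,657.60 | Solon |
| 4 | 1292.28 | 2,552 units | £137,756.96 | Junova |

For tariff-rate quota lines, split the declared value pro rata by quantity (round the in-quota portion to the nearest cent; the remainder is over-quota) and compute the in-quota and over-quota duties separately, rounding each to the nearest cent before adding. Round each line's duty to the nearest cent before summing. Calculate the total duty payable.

£86,885.37

Line 1 (7623.96, Solon, 3,465 kg, £657,795.60):
Code 7623.96 is under a tariff-rate quota (threshold 4,323 kg). Quantity 3,465 kg is within the quota, so the in-quota rate 2.5% applies to the full value.
Duty = £657,795.60 × 2.5% = £16,444.89.
Line 2 (3085.77, Solon, 2,206 liters, £258,874.10):
Base rate for 3085.77 is 0.5%.
Origin Solon qualifies under the Corena–Solon agreement and 3085.77 is covered: preferential rate Free applies instead.
The additional-duty order on 3085.77 targets Junova, not Solon; it does not apply.
Duty = £258,874.10 × 0% = £0.00.
Line 3 (6984.73, Solon, 3,320 units, £317,657.60):
Base rate for 6984.73 is 13% + £0.48/unit.
Origin Solon is the FTA partner but 6984.73 is not on the preference list; base rate stands.
Duty = £317,657.60 × 13% + 3,320 × £0.48 = £42,889.09.
Line 4 (1292.28, Junova, 2,552 units, £137,756.96):
Base rate for 1292.28 is 20%.
1292.28 has an FTA preferential rate, but origin Junova is not Solon; base rate stands.
Duty = £137,756.96 × 20% = £27,551.39.
Total = £16,444.89 + £0.00 + £42,889.09 + £27,551.39 = £86,885.37.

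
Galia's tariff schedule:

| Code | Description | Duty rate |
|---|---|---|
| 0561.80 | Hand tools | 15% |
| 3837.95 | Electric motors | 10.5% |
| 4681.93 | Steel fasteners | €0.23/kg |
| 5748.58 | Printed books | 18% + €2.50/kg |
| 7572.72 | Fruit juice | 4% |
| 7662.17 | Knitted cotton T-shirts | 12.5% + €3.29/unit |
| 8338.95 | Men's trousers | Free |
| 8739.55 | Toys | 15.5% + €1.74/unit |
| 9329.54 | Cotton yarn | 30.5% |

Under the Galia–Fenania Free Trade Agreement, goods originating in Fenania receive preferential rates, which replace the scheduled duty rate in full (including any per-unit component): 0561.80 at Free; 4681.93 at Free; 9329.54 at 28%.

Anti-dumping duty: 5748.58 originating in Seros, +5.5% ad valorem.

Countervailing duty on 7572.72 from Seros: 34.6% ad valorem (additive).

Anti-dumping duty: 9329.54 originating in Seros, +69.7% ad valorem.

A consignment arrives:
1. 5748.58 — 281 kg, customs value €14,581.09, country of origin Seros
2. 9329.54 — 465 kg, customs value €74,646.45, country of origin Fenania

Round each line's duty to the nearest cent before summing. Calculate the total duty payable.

€25,030.07

Line 1 (5748.58, Seros, 281 kg, €14,581.09):
Base rate for 5748.58 is 18% + €2.50/kg.
Additional duty on 5748.58 from Seros: +5.5%. Applied ad valorem rate: 18% + 5.5% = 23.5%.
Duty = €14,581.09 × 23.5% + 281 × €2.50 = €4,129.06.
Line 2 (9329.54, Fenania, 465 kg, €74,646.45):
Base rate for 9329.54 is 30.5%.
Origin Fenania qualifies under the Galia–Fenania agreement and 9329.54 is covered: preferential rate 28% applies instead.
The additional-duty order on 9329.54 targets Seros, not Fenania; it does not apply.
Duty = €74,646.45 × 28% = €20,901.01.
Total = €4,129.06 + €20,901.01 = €25,030.07.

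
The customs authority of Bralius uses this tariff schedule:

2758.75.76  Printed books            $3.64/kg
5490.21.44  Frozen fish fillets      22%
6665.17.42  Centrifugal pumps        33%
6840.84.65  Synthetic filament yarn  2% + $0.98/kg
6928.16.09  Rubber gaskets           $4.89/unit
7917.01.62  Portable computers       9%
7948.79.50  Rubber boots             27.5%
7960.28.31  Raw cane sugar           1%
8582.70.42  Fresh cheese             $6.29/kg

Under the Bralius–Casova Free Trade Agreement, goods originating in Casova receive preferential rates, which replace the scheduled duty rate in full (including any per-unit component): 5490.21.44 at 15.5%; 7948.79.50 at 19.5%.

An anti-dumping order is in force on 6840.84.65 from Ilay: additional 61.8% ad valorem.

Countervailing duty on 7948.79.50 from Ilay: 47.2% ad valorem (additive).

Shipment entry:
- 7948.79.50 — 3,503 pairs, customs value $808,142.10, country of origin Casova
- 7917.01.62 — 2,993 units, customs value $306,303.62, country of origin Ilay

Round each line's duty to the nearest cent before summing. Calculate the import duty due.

Line 1 (7948.79.50, Casova, 3,503 pairs, $808,142.10):
Base rate for 7948.79.50 is 27.5%.
Origin Casova qualifies under the Bralius–Casova agreement and 7948.79.50 is covered: preferential rate 19.5% applies instead.
The additional-duty order on 7948.79.50 targets Ilay, not Casova; it does not apply.
Duty = $808,142.10 × 19.5% = $157,587.71.
Line 2 (7917.01.62, Ilay, 2,993 units, $306,303.62):
Base rate for 7917.01.62 is 9%.
Duty = $306,303.62 × 9% = $27,567.33.
Total = $157,587.71 + $27,567.33 = $185,155.04.

$185,155.04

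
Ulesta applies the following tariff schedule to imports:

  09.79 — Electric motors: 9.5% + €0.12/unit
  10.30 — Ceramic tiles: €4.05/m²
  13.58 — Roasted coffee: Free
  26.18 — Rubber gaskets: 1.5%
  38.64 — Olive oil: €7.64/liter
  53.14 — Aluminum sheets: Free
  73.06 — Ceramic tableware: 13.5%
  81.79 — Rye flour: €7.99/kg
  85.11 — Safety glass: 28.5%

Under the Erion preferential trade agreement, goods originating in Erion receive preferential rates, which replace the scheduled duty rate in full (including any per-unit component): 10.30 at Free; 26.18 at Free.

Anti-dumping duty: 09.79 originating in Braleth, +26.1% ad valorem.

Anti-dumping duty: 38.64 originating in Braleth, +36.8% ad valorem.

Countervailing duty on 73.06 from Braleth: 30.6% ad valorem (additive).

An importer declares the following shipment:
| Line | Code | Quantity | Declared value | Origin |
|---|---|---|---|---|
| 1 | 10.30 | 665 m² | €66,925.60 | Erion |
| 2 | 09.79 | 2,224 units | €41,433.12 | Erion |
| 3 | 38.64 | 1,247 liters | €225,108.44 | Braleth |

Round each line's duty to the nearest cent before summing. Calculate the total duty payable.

Line 1 (10.30, Erion, 665 m², €66,925.60):
Base rate for 10.30 is €4.05/m².
Origin Erion qualifies under the Ulesta–Erion agreement and 10.30 is covered: preferential rate Free applies instead.
Duty = €66,925.60 × 0% = €0.00.
Line 2 (09.79, Erion, 2,224 units, €41,433.12):
Base rate for 09.79 is 9.5% + €0.12/unit.
Origin Erion is the FTA partner but 09.79 is not on the preference list; base rate stands.
The additional-duty order on 09.79 targets Braleth, not Erion; it does not apply.
Duty = €41,433.12 × 9.5% + 2,224 × €0.12 = €4,203.03.
Line 3 (38.64, Braleth, 1,247 liters, €225,108.44):
Base rate for 38.64 is €7.64/liter.
Additional duty on 38.64 from Braleth: +36.8% ad valorem. Applied ad valorem rate = 36.8%.
Duty = €225,108.44 × 36.8% + 1,247 × €7.64 = €92,366.99.
Total = €0.00 + €4,203.03 + €92,366.99 = €96,570.02.

€96,570.02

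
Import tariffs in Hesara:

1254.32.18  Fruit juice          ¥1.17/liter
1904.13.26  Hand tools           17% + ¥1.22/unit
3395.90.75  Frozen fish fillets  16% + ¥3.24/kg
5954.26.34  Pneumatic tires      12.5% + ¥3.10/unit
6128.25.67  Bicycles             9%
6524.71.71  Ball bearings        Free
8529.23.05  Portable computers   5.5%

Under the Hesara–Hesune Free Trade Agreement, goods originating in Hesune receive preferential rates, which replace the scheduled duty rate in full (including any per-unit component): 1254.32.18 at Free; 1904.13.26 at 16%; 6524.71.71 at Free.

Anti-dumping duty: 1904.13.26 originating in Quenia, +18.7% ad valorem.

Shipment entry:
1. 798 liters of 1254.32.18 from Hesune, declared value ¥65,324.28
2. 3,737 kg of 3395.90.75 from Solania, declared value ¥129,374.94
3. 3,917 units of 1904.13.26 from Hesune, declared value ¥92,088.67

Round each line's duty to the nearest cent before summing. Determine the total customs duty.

Line 1 (1254.32.18, Hesune, 798 liters, ¥65,324.28):
Base rate for 1254.32.18 is ¥1.17/liter.
Origin Hesune qualifies under the Hesara–Hesune agreement and 1254.32.18 is covered: preferential rate Free applies instead.
Duty = ¥65,324.28 × 0% = ¥0.00.
Line 2 (3395.90.75, Solania, 3,737 kg, ¥129,374.94):
Base rate for 3395.90.75 is 16% + ¥3.24/kg.
Duty = ¥129,374.94 × 16% + 3,737 × ¥3.24 = ¥32,807.87.
Line 3 (1904.13.26, Hesune, 3,917 units, ¥92,088.67):
Base rate for 1904.13.26 is 17% + ¥1.22/unit.
Origin Hesune qualifies under the Hesara–Hesune agreement and 1904.13.26 is covered: preferential rate 16% applies instead.
The additional-duty order on 1904.13.26 targets Quenia, not Hesune; it does not apply.
Duty = ¥92,088.67 × 16% = ¥14,734.19.
Total = ¥0.00 + ¥32,807.87 + ¥14,734.19 = ¥47,542.06.

¥47,542.06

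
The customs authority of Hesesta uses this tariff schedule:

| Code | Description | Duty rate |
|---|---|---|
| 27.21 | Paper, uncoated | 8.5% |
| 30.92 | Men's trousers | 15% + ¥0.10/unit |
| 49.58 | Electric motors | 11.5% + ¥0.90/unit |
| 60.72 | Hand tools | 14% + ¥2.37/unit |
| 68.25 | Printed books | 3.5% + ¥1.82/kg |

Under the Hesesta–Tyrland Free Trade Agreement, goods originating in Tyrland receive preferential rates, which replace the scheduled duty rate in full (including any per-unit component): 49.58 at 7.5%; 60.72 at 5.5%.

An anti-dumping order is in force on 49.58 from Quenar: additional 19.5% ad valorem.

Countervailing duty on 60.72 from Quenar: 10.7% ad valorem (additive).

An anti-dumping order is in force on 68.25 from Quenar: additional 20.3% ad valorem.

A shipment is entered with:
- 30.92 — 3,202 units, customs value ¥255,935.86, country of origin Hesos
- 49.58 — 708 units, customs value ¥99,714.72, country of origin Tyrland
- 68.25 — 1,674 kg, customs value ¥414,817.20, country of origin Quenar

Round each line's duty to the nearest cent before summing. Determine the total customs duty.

¥147,962.35

Line 1 (30.92, Hesos, 3,202 units, ¥255,935.86):
Base rate for 30.92 is 15% + ¥0.10/unit.
Duty = ¥255,935.86 × 15% + 3,202 × ¥0.10 = ¥38,710.58.
Line 2 (49.58, Tyrland, 708 units, ¥99,714.72):
Base rate for 49.58 is 11.5% + ¥0.90/unit.
Origin Tyrland qualifies under the Hesesta–Tyrland agreement and 49.58 is covered: preferential rate 7.5% applies instead.
The additional-duty order on 49.58 targets Quenar, not Tyrland; it does not apply.
Duty = ¥99,714.72 × 7.5% = ¥7,478.60.
Line 3 (68.25, Quenar, 1,674 kg, ¥414,817.20):
Base rate for 68.25 is 3.5% + ¥1.82/kg.
Additional duty on 68.25 from Quenar: +20.3%. Applied ad valorem rate: 3.5% + 20.3% = 23.8%.
Duty = ¥414,817.20 × 23.8% + 1,674 × ¥1.82 = ¥101,773.17.
Total = ¥38,710.58 + ¥7,478.60 + ¥101,773.17 = ¥147,962.35.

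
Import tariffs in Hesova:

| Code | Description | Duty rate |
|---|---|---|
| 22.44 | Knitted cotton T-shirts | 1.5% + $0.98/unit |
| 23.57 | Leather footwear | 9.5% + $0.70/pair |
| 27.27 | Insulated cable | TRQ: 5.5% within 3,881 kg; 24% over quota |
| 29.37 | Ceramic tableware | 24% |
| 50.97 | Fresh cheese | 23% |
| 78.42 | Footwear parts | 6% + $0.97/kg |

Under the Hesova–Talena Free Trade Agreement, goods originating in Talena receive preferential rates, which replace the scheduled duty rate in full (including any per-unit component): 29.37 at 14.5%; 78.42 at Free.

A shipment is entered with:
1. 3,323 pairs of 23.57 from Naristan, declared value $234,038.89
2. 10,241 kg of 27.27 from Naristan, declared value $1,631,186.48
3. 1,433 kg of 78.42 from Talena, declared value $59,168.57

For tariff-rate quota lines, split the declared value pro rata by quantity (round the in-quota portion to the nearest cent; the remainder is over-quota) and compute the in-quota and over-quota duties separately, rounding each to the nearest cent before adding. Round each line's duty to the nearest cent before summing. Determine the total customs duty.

Line 1 (23.57, Naristan, 3,323 pairs, $234,038.89):
Base rate for 23.57 is 9.5% + $0.70/pair.
Duty = $234,038.89 × 9.5% + 3,323 × $0.70 = $24,559.79.
Line 2 (27.27, Naristan, 10,241 kg, $1,631,186.48):
Code 27.27 is under a tariff-rate quota (threshold 3,881 kg). In-quota: 3,881 kg at 5.5%; over-quota: 6,360 kg at 24%.
Pro-rata value split: in-quota = $1,631,186.48 × 3,881/10,241 = $618,165.68; over-quota = $1,631,186.48 − $618,165.68 = $1,013,020.80.
In-quota duty = $618,165.68 × 5.5% = $33,999.11. Over-quota duty = $1,013,020.80 × 24% = $243,124.99.
Line duty = $33,999.11 + $243,124.99 = $277,124.10.
Line 3 (78.42, Talena, 1,433 kg, $59,168.57):
Base rate for 78.42 is 6% + $0.97/kg.
Origin Talena qualifies under the Hesova–Talena agreement and 78.42 is covered: preferential rate Free applies instead.
Duty = $59,168.57 × 0% = $0.00.
Total = $24,559.79 + $277,124.10 + $0.00 = $301,683.89.

$301,683.89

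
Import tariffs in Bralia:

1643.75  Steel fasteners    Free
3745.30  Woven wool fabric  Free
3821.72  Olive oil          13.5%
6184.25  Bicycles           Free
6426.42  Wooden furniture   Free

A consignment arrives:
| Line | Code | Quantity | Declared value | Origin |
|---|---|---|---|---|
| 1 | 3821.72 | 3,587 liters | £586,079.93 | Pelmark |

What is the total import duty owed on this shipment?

£79,120.79

Line 1 (3821.72, Pelmark, 3,587 liters, £586,079.93):
Base rate for 3821.72 is 13.5%.
Duty = £586,079.93 × 13.5% = £79,120.79.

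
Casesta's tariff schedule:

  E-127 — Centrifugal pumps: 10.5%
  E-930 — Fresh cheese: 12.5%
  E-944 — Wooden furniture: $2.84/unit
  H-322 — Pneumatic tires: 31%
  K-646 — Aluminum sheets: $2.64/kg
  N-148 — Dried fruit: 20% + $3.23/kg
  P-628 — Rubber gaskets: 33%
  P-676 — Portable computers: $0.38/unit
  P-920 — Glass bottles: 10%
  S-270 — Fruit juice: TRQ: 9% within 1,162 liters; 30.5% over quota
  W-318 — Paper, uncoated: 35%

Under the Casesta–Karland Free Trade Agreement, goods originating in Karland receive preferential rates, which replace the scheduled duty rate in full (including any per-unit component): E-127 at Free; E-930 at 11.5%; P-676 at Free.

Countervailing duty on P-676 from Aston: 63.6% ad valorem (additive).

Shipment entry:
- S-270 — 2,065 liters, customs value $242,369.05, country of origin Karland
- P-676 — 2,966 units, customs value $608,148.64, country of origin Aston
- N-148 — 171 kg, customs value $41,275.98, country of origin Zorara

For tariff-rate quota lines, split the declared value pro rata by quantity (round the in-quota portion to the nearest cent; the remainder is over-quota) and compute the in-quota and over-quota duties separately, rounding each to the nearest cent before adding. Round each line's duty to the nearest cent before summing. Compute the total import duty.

$441,317.16

Line 1 (S-270, Karland, 2,065 liters, $242,369.05):
Code S-270 is under a tariff-rate quota (threshold 1,162 liters). In-quota: 1,162 liters at 9%; over-quota: 903 liters at 30.5%.
Pro-rata value split: in-quota = $242,369.05 × 1,162/2,065 = $136,383.94; over-quota = $242,369.05 − $136,383.94 = $105,985.11.
In-quota duty = $136,383.94 × 9% = $12,274.55. Over-quota duty = $105,985.11 × 30.5% = $32,325.46.
Line duty = $12,274.55 + $32,325.46 = $44,600.01.
Line 2 (P-676, Aston, 2,966 units, $608,148.64):
Base rate for P-676 is $0.38/unit.
P-676 has an FTA preferential rate, but origin Aston is not Karland; base rate stands.
Additional duty on P-676 from Aston: +63.6% ad valorem. Applied ad valorem rate = 63.6%.
Duty = $608,148.64 × 63.6% + 2,966 × $0.38 = $387,909.62.
Line 3 (N-148, Zorara, 171 kg, $41,275.98):
Base rate for N-148 is 20% + $3.23/kg.
Duty = $41,275.98 × 20% + 171 × $3.23 = $8,807.53.
Total = $44,600.01 + $387,909.62 + $8,807.53 = $441,317.16.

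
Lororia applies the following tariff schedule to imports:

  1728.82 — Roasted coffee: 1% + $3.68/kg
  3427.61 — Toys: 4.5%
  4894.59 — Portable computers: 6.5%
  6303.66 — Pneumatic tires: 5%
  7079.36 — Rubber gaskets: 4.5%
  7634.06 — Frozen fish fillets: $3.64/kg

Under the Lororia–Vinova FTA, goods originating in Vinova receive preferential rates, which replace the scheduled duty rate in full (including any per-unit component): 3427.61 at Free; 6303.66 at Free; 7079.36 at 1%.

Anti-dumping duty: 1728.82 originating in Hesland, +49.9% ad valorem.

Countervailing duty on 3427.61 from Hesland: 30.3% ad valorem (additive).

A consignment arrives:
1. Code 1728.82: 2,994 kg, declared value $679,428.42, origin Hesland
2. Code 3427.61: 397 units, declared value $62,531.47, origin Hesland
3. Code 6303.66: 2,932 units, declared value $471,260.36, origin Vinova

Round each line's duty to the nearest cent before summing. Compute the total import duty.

$378,607.94

Line 1 (1728.82, Hesland, 2,994 kg, $679,428.42):
Base rate for 1728.82 is 1% + $3.68/kg.
Additional duty on 1728.82 from Hesland: +49.9%. Applied ad valorem rate: 1% + 49.9% = 50.9%.
Duty = $679,428.42 × 50.9% + 2,994 × $3.68 = $356,846.99.
Line 2 (3427.61, Hesland, 397 units, $62,531.47):
Base rate for 3427.61 is 4.5%.
3427.61 has an FTA preferential rate, but origin Hesland is not Vinova; base rate stands.
Additional duty on 3427.61 from Hesland: +30.3%. Applied ad valorem rate: 4.5% + 30.3% = 34.8%.
Duty = $62,531.47 × 34.8% = $21,760.95.
Line 3 (6303.66, Vinova, 2,932 units, $471,260.36):
Base rate for 6303.66 is 5%.
Origin Vinova qualifies under the Lororia–Vinova agreement and 6303.66 is covered: preferential rate Free applies instead.
Duty = $471,260.36 × 0% = $0.00.
Total = $356,846.99 + $21,760.95 + $0.00 = $378,607.94.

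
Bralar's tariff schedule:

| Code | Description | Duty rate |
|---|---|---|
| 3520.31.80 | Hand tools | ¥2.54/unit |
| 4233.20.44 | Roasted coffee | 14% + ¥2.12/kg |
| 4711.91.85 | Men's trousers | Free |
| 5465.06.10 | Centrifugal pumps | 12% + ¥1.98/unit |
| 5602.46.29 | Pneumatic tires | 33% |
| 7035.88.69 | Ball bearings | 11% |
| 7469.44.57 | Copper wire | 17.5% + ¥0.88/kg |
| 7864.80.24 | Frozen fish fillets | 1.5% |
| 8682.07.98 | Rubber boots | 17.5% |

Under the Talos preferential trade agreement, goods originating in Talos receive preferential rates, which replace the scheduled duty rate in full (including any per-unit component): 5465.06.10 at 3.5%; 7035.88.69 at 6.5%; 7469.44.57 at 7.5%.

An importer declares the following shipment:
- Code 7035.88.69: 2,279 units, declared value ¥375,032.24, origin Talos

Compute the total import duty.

Line 1 (7035.88.69, Talos, 2,279 units, ¥375,032.24):
Base rate for 7035.88.69 is 11%.
Origin Talos qualifies under the Bralar–Talos agreement and 7035.88.69 is covered: preferential rate 6.5% applies instead.
Duty = ¥375,032.24 × 6.5% = ¥24,377.10.

¥24,377.10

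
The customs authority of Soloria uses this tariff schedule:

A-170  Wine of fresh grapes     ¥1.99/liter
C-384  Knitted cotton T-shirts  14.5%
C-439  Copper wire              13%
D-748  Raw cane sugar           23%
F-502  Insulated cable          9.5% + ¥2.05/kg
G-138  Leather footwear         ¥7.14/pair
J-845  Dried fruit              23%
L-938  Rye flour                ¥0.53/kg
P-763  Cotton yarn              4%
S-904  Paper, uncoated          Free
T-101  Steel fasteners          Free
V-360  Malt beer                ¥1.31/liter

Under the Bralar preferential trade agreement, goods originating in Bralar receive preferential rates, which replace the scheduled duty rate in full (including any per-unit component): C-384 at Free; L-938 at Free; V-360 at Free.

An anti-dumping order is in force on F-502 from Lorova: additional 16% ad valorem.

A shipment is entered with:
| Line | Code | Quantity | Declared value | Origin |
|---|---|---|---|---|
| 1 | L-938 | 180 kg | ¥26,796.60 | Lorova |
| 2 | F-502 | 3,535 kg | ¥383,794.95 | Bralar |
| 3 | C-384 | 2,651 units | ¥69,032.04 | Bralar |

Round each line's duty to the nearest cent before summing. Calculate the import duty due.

Line 1 (L-938, Lorova, 180 kg, ¥26,796.60):
Base rate for L-938 is ¥0.53/kg.
L-938 has an FTA preferential rate, but origin Lorova is not Bralar; base rate stands.
Duty = 180 × ¥0.53 = ¥95.40.
Line 2 (F-502, Bralar, 3,535 kg, ¥383,794.95):
Base rate for F-502 is 9.5% + ¥2.05/kg.
Origin Bralar is the FTA partner but F-502 is not on the preference list; base rate stands.
The additional-duty order on F-502 targets Lorova, not Bralar; it does not apply.
Duty = ¥383,794.95 × 9.5% + 3,535 × ¥2.05 = ¥43,707.27.
Line 3 (C-384, Bralar, 2,651 units, ¥69,032.04):
Base rate for C-384 is 14.5%.
Origin Bralar qualifies under the Soloria–Bralar agreement and C-384 is covered: preferential rate Free applies instead.
Duty = ¥69,032.04 × 0% = ¥0.00.
Total = ¥95.40 + ¥43,707.27 + ¥0.00 = ¥43,802.67.

¥43,802.67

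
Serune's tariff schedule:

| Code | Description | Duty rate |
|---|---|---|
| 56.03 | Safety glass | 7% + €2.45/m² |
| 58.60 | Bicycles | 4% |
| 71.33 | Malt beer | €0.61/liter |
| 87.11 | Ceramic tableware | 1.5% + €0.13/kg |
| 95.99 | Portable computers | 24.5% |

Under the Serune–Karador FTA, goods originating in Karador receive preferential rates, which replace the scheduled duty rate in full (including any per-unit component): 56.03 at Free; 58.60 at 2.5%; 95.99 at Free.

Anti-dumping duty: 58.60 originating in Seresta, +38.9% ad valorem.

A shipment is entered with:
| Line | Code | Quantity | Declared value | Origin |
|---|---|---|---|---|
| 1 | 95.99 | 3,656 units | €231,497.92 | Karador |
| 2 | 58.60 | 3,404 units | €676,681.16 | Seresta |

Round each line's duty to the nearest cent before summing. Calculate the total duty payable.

Line 1 (95.99, Karador, 3,656 units, €231,497.92):
Base rate for 95.99 is 24.5%.
Origin Karador qualifies under the Serune–Karador agreement and 95.99 is covered: preferential rate Free applies instead.
Duty = €231,497.92 × 0% = €0.00.
Line 2 (58.60, Seresta, 3,404 units, €676,681.16):
Base rate for 58.60 is 4%.
58.60 has an FTA preferential rate, but origin Seresta is not Karador; base rate stands.
Additional duty on 58.60 from Seresta: +38.9%. Applied ad valorem rate: 4% + 38.9% = 42.9%.
Duty = €676,681.16 × 42.9% = €290,296.22.
Total = €0.00 + €290,296.22 = €290,296.22.

€290,296.22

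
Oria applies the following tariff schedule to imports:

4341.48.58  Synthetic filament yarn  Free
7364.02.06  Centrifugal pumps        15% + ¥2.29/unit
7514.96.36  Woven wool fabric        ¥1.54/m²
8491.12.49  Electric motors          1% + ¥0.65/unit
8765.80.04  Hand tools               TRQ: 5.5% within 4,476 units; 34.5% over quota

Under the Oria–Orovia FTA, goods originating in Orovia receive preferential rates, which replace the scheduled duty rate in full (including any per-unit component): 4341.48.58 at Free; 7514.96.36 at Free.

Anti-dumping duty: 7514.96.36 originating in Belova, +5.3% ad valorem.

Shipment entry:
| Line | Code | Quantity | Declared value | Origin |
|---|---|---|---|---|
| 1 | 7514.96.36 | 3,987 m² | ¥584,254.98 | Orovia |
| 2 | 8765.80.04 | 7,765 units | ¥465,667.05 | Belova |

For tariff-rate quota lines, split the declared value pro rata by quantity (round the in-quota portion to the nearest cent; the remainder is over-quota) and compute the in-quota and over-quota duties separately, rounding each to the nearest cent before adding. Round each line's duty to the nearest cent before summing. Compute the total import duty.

¥82,811.67

Line 1 (7514.96.36, Orovia, 3,987 m², ¥584,254.98):
Base rate for 7514.96.36 is ¥1.54/m².
Origin Orovia qualifies under the Oria–Orovia agreement and 7514.96.36 is covered: preferential rate Free applies instead.
The additional-duty order on 7514.96.36 targets Belova, not Orovia; it does not apply.
Duty = ¥584,254.98 × 0% = ¥0.00.
Line 2 (8765.80.04, Belova, 7,765 units, ¥465,667.05):
Code 8765.80.04 is under a tariff-rate quota (threshold 4,476 units). In-quota: 4,476 units at 5.5%; over-quota: 3,289 units at 34.5%.
Pro-rata value split: in-quota = ¥465,667.05 × 4,476/7,765 = ¥268,425.72; over-quota = ¥465,667.05 − ¥268,425.72 = ¥197,241.33.
In-quota duty = ¥268,425.72 × 5.5% = ¥14,763.41. Over-quota duty = ¥197,241.33 × 34.5% = ¥68,048.26.
Line duty = ¥14,763.41 + ¥68,048.26 = ¥82,811.67.
Total = ¥0.00 + ¥82,811.67 = ¥82,811.67.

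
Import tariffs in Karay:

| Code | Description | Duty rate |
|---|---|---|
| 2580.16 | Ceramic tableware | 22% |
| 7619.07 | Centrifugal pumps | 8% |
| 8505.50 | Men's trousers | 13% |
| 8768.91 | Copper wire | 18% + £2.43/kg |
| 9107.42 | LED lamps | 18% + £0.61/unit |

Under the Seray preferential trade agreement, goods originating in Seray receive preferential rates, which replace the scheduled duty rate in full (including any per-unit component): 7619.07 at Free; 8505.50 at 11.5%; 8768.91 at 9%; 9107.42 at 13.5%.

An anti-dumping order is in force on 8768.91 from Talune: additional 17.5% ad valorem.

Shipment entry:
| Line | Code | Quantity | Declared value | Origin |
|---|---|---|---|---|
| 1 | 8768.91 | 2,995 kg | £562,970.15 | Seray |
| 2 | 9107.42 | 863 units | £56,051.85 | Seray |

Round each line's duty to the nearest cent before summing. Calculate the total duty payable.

Line 1 (8768.91, Seray, 2,995 kg, £562,970.15):
Base rate for 8768.91 is 18% + £2.43/kg.
Origin Seray qualifies under the Karay–Seray agreement and 8768.91 is covered: preferential rate 9% applies instead.
The additional-duty order on 8768.91 targets Talune, not Seray; it does not apply.
Duty = £562,970.15 × 9% = £50,667.31.
Line 2 (9107.42, Seray, 863 units, £56,051.85):
Base rate for 9107.42 is 18% + £0.61/unit.
Origin Seray qualifies under the Karay–Seray agreement and 9107.42 is covered: preferential rate 13.5% applies instead.
Duty = £56,051.85 × 13.5% = £7,567.00.
Total = £50,667.31 + £7,567.00 = £58,234.31.

£58,234.31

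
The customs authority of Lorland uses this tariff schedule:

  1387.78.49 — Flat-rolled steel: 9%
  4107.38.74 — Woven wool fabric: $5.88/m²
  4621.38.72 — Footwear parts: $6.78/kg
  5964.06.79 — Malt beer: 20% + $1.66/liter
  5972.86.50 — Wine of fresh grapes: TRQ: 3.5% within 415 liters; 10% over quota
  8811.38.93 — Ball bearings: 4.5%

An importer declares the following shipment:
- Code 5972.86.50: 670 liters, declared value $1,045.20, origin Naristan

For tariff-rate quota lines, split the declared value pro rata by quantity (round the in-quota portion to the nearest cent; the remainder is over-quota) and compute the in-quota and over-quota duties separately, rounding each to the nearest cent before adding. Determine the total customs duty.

$62.44

Line 1 (5972.86.50, Naristan, 670 liters, $1,045.20):
Code 5972.86.50 is under a tariff-rate quota (threshold 415 liters). In-quota: 415 liters at 3.5%; over-quota: 255 liters at 10%.
Pro-rata value split: in-quota = $1,045.20 × 415/670 = $647.40; over-quota = $1,045.20 − $647.40 = $397.80.
In-quota duty = $647.40 × 3.5% = $22.66. Over-quota duty = $397.80 × 10% = $39.78.
Line duty = $22.66 + $39.78 = $62.44.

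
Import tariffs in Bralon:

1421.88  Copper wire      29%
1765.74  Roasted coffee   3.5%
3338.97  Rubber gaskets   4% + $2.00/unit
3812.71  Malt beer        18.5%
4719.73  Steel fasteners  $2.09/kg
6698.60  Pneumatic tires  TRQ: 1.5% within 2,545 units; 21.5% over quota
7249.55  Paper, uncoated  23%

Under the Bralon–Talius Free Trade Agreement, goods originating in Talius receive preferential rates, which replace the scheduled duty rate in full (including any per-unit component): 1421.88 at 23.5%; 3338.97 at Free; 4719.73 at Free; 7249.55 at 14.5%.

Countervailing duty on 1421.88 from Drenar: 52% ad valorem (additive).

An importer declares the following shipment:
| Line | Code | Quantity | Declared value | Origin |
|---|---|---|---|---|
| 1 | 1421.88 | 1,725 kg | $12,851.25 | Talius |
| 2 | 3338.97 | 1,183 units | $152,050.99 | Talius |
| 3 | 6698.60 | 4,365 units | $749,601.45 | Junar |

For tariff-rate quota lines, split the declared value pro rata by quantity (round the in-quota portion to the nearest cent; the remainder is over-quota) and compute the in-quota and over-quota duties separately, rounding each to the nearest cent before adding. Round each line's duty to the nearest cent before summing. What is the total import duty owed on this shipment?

$76,773.78

Line 1 (1421.88, Talius, 1,725 kg, $12,851.25):
Base rate for 1421.88 is 29%.
Origin Talius qualifies under the Bralon–Talius agreement and 1421.88 is covered: preferential rate 23.5% applies instead.
The additional-duty order on 1421.88 targets Drenar, not Talius; it does not apply.
Duty = $12,851.25 × 23.5% = $3,020.04.
Line 2 (3338.97, Talius, 1,183 units, $152,050.99):
Base rate for 3338.97 is 4% + $2.00/unit.
Origin Talius qualifies under the Bralon–Talius agreement and 3338.97 is covered: preferential rate Free applies instead.
Duty = $152,050.99 × 0% = $0.00.
Line 3 (6698.60, Junar, 4,365 units, $749,601.45):
Code 6698.60 is under a tariff-rate quota (threshold 2,545 units). In-quota: 2,545 units at 1.5%; over-quota: 1,820 units at 21.5%.
Pro-rata value split: in-quota = $749,601.45 × 2,545/4,365 = $437,052.85; over-quota = $749,601.45 − $437,052.85 = $312,548.60.
In-quota duty = $437,052.85 × 1.5% = $6,555.79. Over-quota duty = $312,548.60 × 21.5% = $67,197.95.
Line duty = $6,555.79 + $67,197.95 = $73,753.74.
Total = $3,020.04 + $0.00 + $73,753.74 = $76,773.78.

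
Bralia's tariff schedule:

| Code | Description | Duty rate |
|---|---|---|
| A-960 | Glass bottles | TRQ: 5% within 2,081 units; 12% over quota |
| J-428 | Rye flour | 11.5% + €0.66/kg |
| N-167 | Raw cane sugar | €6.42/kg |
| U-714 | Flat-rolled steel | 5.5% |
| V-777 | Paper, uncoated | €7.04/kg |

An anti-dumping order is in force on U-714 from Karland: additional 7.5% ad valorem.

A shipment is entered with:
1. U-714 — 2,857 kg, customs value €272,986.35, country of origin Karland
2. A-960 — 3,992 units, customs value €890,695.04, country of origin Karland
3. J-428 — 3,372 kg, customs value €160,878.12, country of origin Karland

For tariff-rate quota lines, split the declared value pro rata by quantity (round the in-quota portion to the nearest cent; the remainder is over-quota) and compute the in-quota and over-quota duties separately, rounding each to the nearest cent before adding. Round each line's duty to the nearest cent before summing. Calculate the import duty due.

Line 1 (U-714, Karland, 2,857 kg, €272,986.35):
Base rate for U-714 is 5.5%.
Additional duty on U-714 from Karland: +7.5%. Applied ad valorem rate: 5.5% + 7.5% = 13%.
Duty = €272,986.35 × 13% = €35,488.23.
Line 2 (A-960, Karland, 3,992 units, €890,695.04):
Code A-960 is under a tariff-rate quota (threshold 2,081 units). In-quota: 2,081 units at 5%; over-quota: 1,911 units at 12%.
Pro-rata value split: in-quota = €890,695.04 × 2,081/3,992 = €464,312.72; over-quota = €890,695.04 − €464,312.72 = €426,382.32.
In-quota duty = €464,312.72 × 5% = €23,215.64. Over-quota duty = €426,382.32 × 12% = €51,165.88.
Line duty = €23,215.64 + €51,165.88 = €74,381.52.
Line 3 (J-428, Karland, 3,372 kg, €160,878.12):
Base rate for J-428 is 11.5% + €0.66/kg.
Duty = €160,878.12 × 11.5% + 3,372 × €0.66 = €20,726.50.
Total = €35,488.23 + €74,381.52 + €20,726.50 = €130,596.25.

€130,596.25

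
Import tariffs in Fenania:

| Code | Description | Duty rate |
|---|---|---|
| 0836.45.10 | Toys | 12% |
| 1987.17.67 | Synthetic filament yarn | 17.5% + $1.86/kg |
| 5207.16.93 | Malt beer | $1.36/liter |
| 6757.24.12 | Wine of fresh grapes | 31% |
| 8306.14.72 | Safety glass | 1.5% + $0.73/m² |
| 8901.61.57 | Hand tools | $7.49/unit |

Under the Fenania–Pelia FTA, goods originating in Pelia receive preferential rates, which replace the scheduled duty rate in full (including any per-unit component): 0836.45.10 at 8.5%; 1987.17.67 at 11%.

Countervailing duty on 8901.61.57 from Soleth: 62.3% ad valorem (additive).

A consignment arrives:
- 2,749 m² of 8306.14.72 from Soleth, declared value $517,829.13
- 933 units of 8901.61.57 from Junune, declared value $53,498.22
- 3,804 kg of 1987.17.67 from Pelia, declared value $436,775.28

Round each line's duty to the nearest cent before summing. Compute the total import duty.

$64,807.66

Line 1 (8306.14.72, Soleth, 2,749 m², $517,829.13):
Base rate for 8306.14.72 is 1.5% + $0.73/m².
Duty = $517,829.13 × 1.5% + 2,749 × $0.73 = $9,774.21.
Line 2 (8901.61.57, Junune, 933 units, $53,498.22):
Base rate for 8901.61.57 is $7.49/unit.
The additional-duty order on 8901.61.57 targets Soleth, not Junune; it does not apply.
Duty = 933 × $7.49 = $6,988.17.
Line 3 (1987.17.67, Pelia, 3,804 kg, $436,775.28):
Base rate for 1987.17.67 is 17.5% + $1.86/kg.
Origin Pelia qualifies under the Fenania–Pelia agreement and 1987.17.67 is covered: preferential rate 11% applies instead.
Duty = $436,775.28 × 11% = $48,045.28.
Total = $9,774.21 + $6,988.17 + $48,045.28 = $64,807.66.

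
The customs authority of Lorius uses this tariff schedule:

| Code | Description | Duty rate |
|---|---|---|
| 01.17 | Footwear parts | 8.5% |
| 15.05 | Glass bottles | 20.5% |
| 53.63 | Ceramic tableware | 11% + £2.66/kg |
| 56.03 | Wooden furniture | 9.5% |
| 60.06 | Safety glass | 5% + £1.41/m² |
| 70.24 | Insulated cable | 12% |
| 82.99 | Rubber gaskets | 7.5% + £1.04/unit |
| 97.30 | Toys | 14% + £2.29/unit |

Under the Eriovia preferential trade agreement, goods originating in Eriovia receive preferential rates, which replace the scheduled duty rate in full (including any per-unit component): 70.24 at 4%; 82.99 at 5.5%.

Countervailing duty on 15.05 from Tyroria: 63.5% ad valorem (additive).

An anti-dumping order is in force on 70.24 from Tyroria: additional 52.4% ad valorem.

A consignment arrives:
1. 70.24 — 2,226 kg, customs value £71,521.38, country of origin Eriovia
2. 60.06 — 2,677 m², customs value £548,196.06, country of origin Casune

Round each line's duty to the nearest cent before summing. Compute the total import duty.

Line 1 (70.24, Eriovia, 2,226 kg, £71,521.38):
Base rate for 70.24 is 12%.
Origin Eriovia qualifies under the Lorius–Eriovia agreement and 70.24 is covered: preferential rate 4% applies instead.
The additional-duty order on 70.24 targets Tyroria, not Eriovia; it does not apply.
Duty = £71,521.38 × 4% = £2,860.86.
Line 2 (60.06, Casune, 2,677 m², £548,196.06):
Base rate for 60.06 is 5% + £1.41/m².
Duty = £548,196.06 × 5% + 2,677 × £1.41 = £31,184.37.
Total = £2,860.86 + £31,184.37 = £34,045.23.

£34,045.23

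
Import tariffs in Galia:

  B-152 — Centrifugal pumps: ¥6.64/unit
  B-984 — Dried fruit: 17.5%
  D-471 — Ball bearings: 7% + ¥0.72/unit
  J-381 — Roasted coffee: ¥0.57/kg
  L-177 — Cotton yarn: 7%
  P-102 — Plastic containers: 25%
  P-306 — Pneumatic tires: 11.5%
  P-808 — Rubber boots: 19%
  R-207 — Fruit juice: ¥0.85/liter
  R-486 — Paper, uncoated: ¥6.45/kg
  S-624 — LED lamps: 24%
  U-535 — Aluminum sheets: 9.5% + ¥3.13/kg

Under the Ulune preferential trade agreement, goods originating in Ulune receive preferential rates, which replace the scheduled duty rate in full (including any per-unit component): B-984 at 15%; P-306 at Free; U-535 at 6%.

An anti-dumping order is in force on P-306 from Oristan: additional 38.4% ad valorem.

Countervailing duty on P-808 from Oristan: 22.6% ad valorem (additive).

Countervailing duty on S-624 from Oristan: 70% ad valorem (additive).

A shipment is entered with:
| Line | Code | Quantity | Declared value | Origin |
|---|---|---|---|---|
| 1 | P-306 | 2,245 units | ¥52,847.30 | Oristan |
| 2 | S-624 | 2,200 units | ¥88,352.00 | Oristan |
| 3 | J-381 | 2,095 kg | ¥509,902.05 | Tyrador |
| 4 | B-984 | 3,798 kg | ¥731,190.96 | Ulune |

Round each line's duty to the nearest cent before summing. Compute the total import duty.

Line 1 (P-306, Oristan, 2,245 units, ¥52,847.30):
Base rate for P-306 is 11.5%.
P-306 has an FTA preferential rate, but origin Oristan is not Ulune; base rate stands.
Additional duty on P-306 from Oristan: +38.4%. Applied ad valorem rate: 11.5% + 38.4% = 49.9%.
Duty = ¥52,847.30 × 49.9% = ¥26,370.80.
Line 2 (S-624, Oristan, 2,200 units, ¥88,352.00):
Base rate for S-624 is 24%.
Additional duty on S-624 from Oristan: +70%. Applied ad valorem rate: 24% + 70% = 94%.
Duty = ¥88,352.00 × 94% = ¥83,050.88.
Line 3 (J-381, Tyrador, 2,095 kg, ¥509,902.05):
Base rate for J-381 is ¥0.57/kg.
Duty = 2,095 × ¥0.57 = ¥1,194.15.
Line 4 (B-984, Ulune, 3,798 kg, ¥731,190.96):
Base rate for B-984 is 17.5%.
Origin Ulune qualifies under the Galia–Ulune agreement and B-984 is covered: preferential rate 15% applies instead.
Duty = ¥731,190.96 × 15% = ¥109,678.64.
Total = ¥26,370.80 + ¥83,050.88 + ¥1,194.15 + ¥109,678.64 = ¥220,294.47.

¥220,294.47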